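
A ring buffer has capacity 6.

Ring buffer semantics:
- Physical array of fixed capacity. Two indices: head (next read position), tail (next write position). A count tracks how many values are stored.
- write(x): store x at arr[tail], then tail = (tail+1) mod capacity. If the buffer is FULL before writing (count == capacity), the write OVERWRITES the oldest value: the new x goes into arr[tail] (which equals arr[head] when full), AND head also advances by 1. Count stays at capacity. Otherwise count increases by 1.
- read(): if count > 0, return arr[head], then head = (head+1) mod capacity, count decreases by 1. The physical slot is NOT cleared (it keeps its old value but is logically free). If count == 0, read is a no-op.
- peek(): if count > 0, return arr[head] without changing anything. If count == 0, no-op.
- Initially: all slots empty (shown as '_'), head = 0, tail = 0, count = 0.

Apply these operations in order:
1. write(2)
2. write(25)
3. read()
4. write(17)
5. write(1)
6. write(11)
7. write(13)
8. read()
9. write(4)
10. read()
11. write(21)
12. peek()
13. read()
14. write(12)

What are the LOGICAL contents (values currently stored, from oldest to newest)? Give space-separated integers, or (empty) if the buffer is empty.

After op 1 (write(2)): arr=[2 _ _ _ _ _] head=0 tail=1 count=1
After op 2 (write(25)): arr=[2 25 _ _ _ _] head=0 tail=2 count=2
After op 3 (read()): arr=[2 25 _ _ _ _] head=1 tail=2 count=1
After op 4 (write(17)): arr=[2 25 17 _ _ _] head=1 tail=3 count=2
After op 5 (write(1)): arr=[2 25 17 1 _ _] head=1 tail=4 count=3
After op 6 (write(11)): arr=[2 25 17 1 11 _] head=1 tail=5 count=4
After op 7 (write(13)): arr=[2 25 17 1 11 13] head=1 tail=0 count=5
After op 8 (read()): arr=[2 25 17 1 11 13] head=2 tail=0 count=4
After op 9 (write(4)): arr=[4 25 17 1 11 13] head=2 tail=1 count=5
After op 10 (read()): arr=[4 25 17 1 11 13] head=3 tail=1 count=4
After op 11 (write(21)): arr=[4 21 17 1 11 13] head=3 tail=2 count=5
After op 12 (peek()): arr=[4 21 17 1 11 13] head=3 tail=2 count=5
After op 13 (read()): arr=[4 21 17 1 11 13] head=4 tail=2 count=4
After op 14 (write(12)): arr=[4 21 12 1 11 13] head=4 tail=3 count=5

Answer: 11 13 4 21 12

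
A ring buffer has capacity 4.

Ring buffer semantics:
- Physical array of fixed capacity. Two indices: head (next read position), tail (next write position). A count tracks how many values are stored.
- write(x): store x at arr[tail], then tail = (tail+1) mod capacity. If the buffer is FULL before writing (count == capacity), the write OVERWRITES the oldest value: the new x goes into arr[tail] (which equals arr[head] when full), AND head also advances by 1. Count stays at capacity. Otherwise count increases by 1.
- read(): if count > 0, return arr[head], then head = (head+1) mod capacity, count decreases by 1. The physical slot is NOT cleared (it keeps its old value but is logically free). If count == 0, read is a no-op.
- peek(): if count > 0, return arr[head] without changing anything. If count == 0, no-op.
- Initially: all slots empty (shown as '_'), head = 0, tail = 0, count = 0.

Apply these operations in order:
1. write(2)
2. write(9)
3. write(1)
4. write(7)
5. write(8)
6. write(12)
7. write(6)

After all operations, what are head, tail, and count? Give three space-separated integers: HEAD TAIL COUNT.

Answer: 3 3 4

Derivation:
After op 1 (write(2)): arr=[2 _ _ _] head=0 tail=1 count=1
After op 2 (write(9)): arr=[2 9 _ _] head=0 tail=2 count=2
After op 3 (write(1)): arr=[2 9 1 _] head=0 tail=3 count=3
After op 4 (write(7)): arr=[2 9 1 7] head=0 tail=0 count=4
After op 5 (write(8)): arr=[8 9 1 7] head=1 tail=1 count=4
After op 6 (write(12)): arr=[8 12 1 7] head=2 tail=2 count=4
After op 7 (write(6)): arr=[8 12 6 7] head=3 tail=3 count=4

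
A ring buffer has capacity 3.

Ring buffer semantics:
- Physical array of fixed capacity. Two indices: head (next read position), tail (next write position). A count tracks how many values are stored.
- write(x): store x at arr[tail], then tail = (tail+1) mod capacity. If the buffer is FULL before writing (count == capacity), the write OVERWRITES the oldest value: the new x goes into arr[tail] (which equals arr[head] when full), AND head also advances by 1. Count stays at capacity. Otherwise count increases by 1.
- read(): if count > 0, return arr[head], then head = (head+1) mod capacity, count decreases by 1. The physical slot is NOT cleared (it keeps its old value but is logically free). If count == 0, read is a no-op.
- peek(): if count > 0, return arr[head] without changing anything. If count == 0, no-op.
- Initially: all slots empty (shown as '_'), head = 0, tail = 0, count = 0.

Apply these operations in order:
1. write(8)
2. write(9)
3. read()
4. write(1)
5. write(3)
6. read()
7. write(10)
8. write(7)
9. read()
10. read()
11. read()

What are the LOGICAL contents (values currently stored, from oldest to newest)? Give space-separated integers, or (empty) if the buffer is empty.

After op 1 (write(8)): arr=[8 _ _] head=0 tail=1 count=1
After op 2 (write(9)): arr=[8 9 _] head=0 tail=2 count=2
After op 3 (read()): arr=[8 9 _] head=1 tail=2 count=1
After op 4 (write(1)): arr=[8 9 1] head=1 tail=0 count=2
After op 5 (write(3)): arr=[3 9 1] head=1 tail=1 count=3
After op 6 (read()): arr=[3 9 1] head=2 tail=1 count=2
After op 7 (write(10)): arr=[3 10 1] head=2 tail=2 count=3
After op 8 (write(7)): arr=[3 10 7] head=0 tail=0 count=3
After op 9 (read()): arr=[3 10 7] head=1 tail=0 count=2
After op 10 (read()): arr=[3 10 7] head=2 tail=0 count=1
After op 11 (read()): arr=[3 10 7] head=0 tail=0 count=0

Answer: (empty)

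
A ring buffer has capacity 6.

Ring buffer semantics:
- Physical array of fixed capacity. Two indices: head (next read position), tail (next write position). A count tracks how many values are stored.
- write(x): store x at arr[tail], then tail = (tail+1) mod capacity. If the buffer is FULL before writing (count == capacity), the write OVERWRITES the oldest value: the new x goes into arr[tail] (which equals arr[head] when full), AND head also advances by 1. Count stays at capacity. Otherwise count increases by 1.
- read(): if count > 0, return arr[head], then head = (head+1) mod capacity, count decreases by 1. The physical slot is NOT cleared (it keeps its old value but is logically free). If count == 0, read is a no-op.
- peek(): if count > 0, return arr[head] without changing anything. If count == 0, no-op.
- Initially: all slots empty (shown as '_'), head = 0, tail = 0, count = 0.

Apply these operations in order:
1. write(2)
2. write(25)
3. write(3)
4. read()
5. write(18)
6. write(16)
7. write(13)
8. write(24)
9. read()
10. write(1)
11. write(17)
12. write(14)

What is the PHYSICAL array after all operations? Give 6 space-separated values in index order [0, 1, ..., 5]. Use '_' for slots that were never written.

After op 1 (write(2)): arr=[2 _ _ _ _ _] head=0 tail=1 count=1
After op 2 (write(25)): arr=[2 25 _ _ _ _] head=0 tail=2 count=2
After op 3 (write(3)): arr=[2 25 3 _ _ _] head=0 tail=3 count=3
After op 4 (read()): arr=[2 25 3 _ _ _] head=1 tail=3 count=2
After op 5 (write(18)): arr=[2 25 3 18 _ _] head=1 tail=4 count=3
After op 6 (write(16)): arr=[2 25 3 18 16 _] head=1 tail=5 count=4
After op 7 (write(13)): arr=[2 25 3 18 16 13] head=1 tail=0 count=5
After op 8 (write(24)): arr=[24 25 3 18 16 13] head=1 tail=1 count=6
After op 9 (read()): arr=[24 25 3 18 16 13] head=2 tail=1 count=5
After op 10 (write(1)): arr=[24 1 3 18 16 13] head=2 tail=2 count=6
After op 11 (write(17)): arr=[24 1 17 18 16 13] head=3 tail=3 count=6
After op 12 (write(14)): arr=[24 1 17 14 16 13] head=4 tail=4 count=6

Answer: 24 1 17 14 16 13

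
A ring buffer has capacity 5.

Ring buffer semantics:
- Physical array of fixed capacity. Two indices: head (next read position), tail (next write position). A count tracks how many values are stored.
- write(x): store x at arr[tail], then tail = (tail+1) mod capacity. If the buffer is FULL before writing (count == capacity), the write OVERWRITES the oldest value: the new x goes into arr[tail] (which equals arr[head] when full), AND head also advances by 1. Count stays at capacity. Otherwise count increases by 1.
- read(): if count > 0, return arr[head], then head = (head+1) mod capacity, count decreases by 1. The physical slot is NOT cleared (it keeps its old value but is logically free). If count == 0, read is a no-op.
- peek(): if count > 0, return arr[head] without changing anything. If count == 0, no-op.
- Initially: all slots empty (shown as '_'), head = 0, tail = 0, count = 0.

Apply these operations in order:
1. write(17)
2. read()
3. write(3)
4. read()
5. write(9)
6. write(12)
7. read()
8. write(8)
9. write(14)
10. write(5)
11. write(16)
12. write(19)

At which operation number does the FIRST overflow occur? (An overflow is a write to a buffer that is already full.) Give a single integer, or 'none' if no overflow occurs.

After op 1 (write(17)): arr=[17 _ _ _ _] head=0 tail=1 count=1
After op 2 (read()): arr=[17 _ _ _ _] head=1 tail=1 count=0
After op 3 (write(3)): arr=[17 3 _ _ _] head=1 tail=2 count=1
After op 4 (read()): arr=[17 3 _ _ _] head=2 tail=2 count=0
After op 5 (write(9)): arr=[17 3 9 _ _] head=2 tail=3 count=1
After op 6 (write(12)): arr=[17 3 9 12 _] head=2 tail=4 count=2
After op 7 (read()): arr=[17 3 9 12 _] head=3 tail=4 count=1
After op 8 (write(8)): arr=[17 3 9 12 8] head=3 tail=0 count=2
After op 9 (write(14)): arr=[14 3 9 12 8] head=3 tail=1 count=3
After op 10 (write(5)): arr=[14 5 9 12 8] head=3 tail=2 count=4
After op 11 (write(16)): arr=[14 5 16 12 8] head=3 tail=3 count=5
After op 12 (write(19)): arr=[14 5 16 19 8] head=4 tail=4 count=5

Answer: 12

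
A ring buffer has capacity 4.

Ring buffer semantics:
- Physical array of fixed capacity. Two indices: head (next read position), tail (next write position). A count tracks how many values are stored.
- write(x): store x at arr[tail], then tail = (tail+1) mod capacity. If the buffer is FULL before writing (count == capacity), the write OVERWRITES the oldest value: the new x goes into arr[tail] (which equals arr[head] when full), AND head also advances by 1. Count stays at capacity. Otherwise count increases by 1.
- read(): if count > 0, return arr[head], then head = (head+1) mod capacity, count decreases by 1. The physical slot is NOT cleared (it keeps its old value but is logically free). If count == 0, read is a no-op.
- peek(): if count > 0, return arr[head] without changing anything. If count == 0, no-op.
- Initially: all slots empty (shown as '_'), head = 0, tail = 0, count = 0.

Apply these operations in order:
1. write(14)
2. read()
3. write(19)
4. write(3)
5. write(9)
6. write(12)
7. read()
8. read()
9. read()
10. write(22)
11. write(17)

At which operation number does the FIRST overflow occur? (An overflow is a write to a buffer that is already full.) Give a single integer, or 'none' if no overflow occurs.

After op 1 (write(14)): arr=[14 _ _ _] head=0 tail=1 count=1
After op 2 (read()): arr=[14 _ _ _] head=1 tail=1 count=0
After op 3 (write(19)): arr=[14 19 _ _] head=1 tail=2 count=1
After op 4 (write(3)): arr=[14 19 3 _] head=1 tail=3 count=2
After op 5 (write(9)): arr=[14 19 3 9] head=1 tail=0 count=3
After op 6 (write(12)): arr=[12 19 3 9] head=1 tail=1 count=4
After op 7 (read()): arr=[12 19 3 9] head=2 tail=1 count=3
After op 8 (read()): arr=[12 19 3 9] head=3 tail=1 count=2
After op 9 (read()): arr=[12 19 3 9] head=0 tail=1 count=1
After op 10 (write(22)): arr=[12 22 3 9] head=0 tail=2 count=2
After op 11 (write(17)): arr=[12 22 17 9] head=0 tail=3 count=3

Answer: none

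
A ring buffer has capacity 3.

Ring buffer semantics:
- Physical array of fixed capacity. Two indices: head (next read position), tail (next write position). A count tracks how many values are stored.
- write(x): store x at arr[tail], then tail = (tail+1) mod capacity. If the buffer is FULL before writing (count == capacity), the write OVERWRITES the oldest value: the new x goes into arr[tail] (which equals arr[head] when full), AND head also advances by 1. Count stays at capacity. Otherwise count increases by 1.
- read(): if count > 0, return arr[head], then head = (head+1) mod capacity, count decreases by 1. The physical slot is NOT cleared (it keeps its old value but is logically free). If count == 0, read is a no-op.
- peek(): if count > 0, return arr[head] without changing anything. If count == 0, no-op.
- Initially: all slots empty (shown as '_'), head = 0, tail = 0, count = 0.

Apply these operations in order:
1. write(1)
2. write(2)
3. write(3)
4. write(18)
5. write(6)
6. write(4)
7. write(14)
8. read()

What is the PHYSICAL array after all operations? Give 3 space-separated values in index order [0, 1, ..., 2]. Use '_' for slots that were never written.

Answer: 14 6 4

Derivation:
After op 1 (write(1)): arr=[1 _ _] head=0 tail=1 count=1
After op 2 (write(2)): arr=[1 2 _] head=0 tail=2 count=2
After op 3 (write(3)): arr=[1 2 3] head=0 tail=0 count=3
After op 4 (write(18)): arr=[18 2 3] head=1 tail=1 count=3
After op 5 (write(6)): arr=[18 6 3] head=2 tail=2 count=3
After op 6 (write(4)): arr=[18 6 4] head=0 tail=0 count=3
After op 7 (write(14)): arr=[14 6 4] head=1 tail=1 count=3
After op 8 (read()): arr=[14 6 4] head=2 tail=1 count=2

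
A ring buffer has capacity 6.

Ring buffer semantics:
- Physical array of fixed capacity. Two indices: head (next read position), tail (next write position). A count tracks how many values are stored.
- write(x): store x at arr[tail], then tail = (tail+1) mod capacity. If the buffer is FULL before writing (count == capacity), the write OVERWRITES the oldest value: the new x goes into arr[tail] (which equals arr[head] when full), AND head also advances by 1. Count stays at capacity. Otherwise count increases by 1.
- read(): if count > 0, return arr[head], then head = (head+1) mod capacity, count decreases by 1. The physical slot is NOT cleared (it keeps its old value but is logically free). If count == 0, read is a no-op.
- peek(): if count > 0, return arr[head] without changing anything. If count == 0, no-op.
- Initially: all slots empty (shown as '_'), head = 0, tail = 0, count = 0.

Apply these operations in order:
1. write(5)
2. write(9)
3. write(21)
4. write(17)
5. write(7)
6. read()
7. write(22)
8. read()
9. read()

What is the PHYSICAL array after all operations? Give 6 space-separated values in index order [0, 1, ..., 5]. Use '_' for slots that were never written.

After op 1 (write(5)): arr=[5 _ _ _ _ _] head=0 tail=1 count=1
After op 2 (write(9)): arr=[5 9 _ _ _ _] head=0 tail=2 count=2
After op 3 (write(21)): arr=[5 9 21 _ _ _] head=0 tail=3 count=3
After op 4 (write(17)): arr=[5 9 21 17 _ _] head=0 tail=4 count=4
After op 5 (write(7)): arr=[5 9 21 17 7 _] head=0 tail=5 count=5
After op 6 (read()): arr=[5 9 21 17 7 _] head=1 tail=5 count=4
After op 7 (write(22)): arr=[5 9 21 17 7 22] head=1 tail=0 count=5
After op 8 (read()): arr=[5 9 21 17 7 22] head=2 tail=0 count=4
After op 9 (read()): arr=[5 9 21 17 7 22] head=3 tail=0 count=3

Answer: 5 9 21 17 7 22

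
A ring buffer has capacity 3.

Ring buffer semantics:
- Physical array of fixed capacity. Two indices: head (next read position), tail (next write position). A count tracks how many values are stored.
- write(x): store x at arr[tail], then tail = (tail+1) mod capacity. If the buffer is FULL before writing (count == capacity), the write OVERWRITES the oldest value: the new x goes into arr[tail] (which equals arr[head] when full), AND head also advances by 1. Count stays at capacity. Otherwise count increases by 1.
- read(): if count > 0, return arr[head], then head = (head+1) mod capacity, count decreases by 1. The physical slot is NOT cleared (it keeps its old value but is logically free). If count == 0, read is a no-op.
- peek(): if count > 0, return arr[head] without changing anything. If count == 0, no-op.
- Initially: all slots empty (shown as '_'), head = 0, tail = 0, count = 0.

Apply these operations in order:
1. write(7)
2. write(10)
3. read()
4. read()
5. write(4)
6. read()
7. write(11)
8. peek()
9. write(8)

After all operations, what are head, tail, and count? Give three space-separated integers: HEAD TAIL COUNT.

After op 1 (write(7)): arr=[7 _ _] head=0 tail=1 count=1
After op 2 (write(10)): arr=[7 10 _] head=0 tail=2 count=2
After op 3 (read()): arr=[7 10 _] head=1 tail=2 count=1
After op 4 (read()): arr=[7 10 _] head=2 tail=2 count=0
After op 5 (write(4)): arr=[7 10 4] head=2 tail=0 count=1
After op 6 (read()): arr=[7 10 4] head=0 tail=0 count=0
After op 7 (write(11)): arr=[11 10 4] head=0 tail=1 count=1
After op 8 (peek()): arr=[11 10 4] head=0 tail=1 count=1
After op 9 (write(8)): arr=[11 8 4] head=0 tail=2 count=2

Answer: 0 2 2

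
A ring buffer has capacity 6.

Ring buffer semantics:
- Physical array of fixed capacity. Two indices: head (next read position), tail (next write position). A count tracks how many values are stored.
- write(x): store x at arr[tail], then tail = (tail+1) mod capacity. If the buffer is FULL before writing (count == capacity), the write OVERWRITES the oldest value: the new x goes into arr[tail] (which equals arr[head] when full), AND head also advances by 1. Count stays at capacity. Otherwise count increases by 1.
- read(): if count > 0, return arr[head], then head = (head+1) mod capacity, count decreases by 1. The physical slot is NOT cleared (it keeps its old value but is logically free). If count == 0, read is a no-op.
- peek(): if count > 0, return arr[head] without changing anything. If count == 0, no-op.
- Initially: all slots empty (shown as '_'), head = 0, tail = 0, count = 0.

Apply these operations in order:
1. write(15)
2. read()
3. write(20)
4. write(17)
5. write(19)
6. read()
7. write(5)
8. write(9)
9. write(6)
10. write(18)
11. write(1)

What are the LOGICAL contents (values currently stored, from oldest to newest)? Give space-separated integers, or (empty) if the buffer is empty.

After op 1 (write(15)): arr=[15 _ _ _ _ _] head=0 tail=1 count=1
After op 2 (read()): arr=[15 _ _ _ _ _] head=1 tail=1 count=0
After op 3 (write(20)): arr=[15 20 _ _ _ _] head=1 tail=2 count=1
After op 4 (write(17)): arr=[15 20 17 _ _ _] head=1 tail=3 count=2
After op 5 (write(19)): arr=[15 20 17 19 _ _] head=1 tail=4 count=3
After op 6 (read()): arr=[15 20 17 19 _ _] head=2 tail=4 count=2
After op 7 (write(5)): arr=[15 20 17 19 5 _] head=2 tail=5 count=3
After op 8 (write(9)): arr=[15 20 17 19 5 9] head=2 tail=0 count=4
After op 9 (write(6)): arr=[6 20 17 19 5 9] head=2 tail=1 count=5
After op 10 (write(18)): arr=[6 18 17 19 5 9] head=2 tail=2 count=6
After op 11 (write(1)): arr=[6 18 1 19 5 9] head=3 tail=3 count=6

Answer: 19 5 9 6 18 1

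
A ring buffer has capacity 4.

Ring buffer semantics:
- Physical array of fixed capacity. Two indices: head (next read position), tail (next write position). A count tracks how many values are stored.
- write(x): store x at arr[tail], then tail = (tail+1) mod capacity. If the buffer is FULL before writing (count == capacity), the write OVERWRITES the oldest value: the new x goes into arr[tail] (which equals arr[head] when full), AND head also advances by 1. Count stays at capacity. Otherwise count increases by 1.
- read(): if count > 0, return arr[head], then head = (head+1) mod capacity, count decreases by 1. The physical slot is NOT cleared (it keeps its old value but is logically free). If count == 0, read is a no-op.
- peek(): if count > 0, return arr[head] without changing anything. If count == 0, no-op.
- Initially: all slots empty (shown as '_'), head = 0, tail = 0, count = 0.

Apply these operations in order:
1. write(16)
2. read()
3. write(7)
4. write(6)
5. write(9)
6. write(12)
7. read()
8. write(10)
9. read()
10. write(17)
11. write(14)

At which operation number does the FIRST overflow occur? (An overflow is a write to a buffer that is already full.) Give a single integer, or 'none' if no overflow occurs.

After op 1 (write(16)): arr=[16 _ _ _] head=0 tail=1 count=1
After op 2 (read()): arr=[16 _ _ _] head=1 tail=1 count=0
After op 3 (write(7)): arr=[16 7 _ _] head=1 tail=2 count=1
After op 4 (write(6)): arr=[16 7 6 _] head=1 tail=3 count=2
After op 5 (write(9)): arr=[16 7 6 9] head=1 tail=0 count=3
After op 6 (write(12)): arr=[12 7 6 9] head=1 tail=1 count=4
After op 7 (read()): arr=[12 7 6 9] head=2 tail=1 count=3
After op 8 (write(10)): arr=[12 10 6 9] head=2 tail=2 count=4
After op 9 (read()): arr=[12 10 6 9] head=3 tail=2 count=3
After op 10 (write(17)): arr=[12 10 17 9] head=3 tail=3 count=4
After op 11 (write(14)): arr=[12 10 17 14] head=0 tail=0 count=4

Answer: 11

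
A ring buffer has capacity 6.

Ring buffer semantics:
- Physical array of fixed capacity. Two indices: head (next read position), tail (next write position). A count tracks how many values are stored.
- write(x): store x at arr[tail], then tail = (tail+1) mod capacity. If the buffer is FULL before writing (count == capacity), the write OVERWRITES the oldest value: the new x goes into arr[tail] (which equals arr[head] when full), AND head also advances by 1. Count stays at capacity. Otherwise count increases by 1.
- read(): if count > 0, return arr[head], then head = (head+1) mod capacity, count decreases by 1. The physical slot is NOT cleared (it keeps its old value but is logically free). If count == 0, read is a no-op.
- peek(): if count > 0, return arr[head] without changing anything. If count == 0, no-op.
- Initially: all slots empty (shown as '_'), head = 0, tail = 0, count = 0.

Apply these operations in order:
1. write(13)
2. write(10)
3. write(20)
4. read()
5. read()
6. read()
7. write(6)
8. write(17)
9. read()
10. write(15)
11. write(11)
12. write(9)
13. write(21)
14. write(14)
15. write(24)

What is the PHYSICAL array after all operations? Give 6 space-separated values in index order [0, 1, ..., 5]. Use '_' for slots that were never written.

After op 1 (write(13)): arr=[13 _ _ _ _ _] head=0 tail=1 count=1
After op 2 (write(10)): arr=[13 10 _ _ _ _] head=0 tail=2 count=2
After op 3 (write(20)): arr=[13 10 20 _ _ _] head=0 tail=3 count=3
After op 4 (read()): arr=[13 10 20 _ _ _] head=1 tail=3 count=2
After op 5 (read()): arr=[13 10 20 _ _ _] head=2 tail=3 count=1
After op 6 (read()): arr=[13 10 20 _ _ _] head=3 tail=3 count=0
After op 7 (write(6)): arr=[13 10 20 6 _ _] head=3 tail=4 count=1
After op 8 (write(17)): arr=[13 10 20 6 17 _] head=3 tail=5 count=2
After op 9 (read()): arr=[13 10 20 6 17 _] head=4 tail=5 count=1
After op 10 (write(15)): arr=[13 10 20 6 17 15] head=4 tail=0 count=2
After op 11 (write(11)): arr=[11 10 20 6 17 15] head=4 tail=1 count=3
After op 12 (write(9)): arr=[11 9 20 6 17 15] head=4 tail=2 count=4
After op 13 (write(21)): arr=[11 9 21 6 17 15] head=4 tail=3 count=5
After op 14 (write(14)): arr=[11 9 21 14 17 15] head=4 tail=4 count=6
After op 15 (write(24)): arr=[11 9 21 14 24 15] head=5 tail=5 count=6

Answer: 11 9 21 14 24 15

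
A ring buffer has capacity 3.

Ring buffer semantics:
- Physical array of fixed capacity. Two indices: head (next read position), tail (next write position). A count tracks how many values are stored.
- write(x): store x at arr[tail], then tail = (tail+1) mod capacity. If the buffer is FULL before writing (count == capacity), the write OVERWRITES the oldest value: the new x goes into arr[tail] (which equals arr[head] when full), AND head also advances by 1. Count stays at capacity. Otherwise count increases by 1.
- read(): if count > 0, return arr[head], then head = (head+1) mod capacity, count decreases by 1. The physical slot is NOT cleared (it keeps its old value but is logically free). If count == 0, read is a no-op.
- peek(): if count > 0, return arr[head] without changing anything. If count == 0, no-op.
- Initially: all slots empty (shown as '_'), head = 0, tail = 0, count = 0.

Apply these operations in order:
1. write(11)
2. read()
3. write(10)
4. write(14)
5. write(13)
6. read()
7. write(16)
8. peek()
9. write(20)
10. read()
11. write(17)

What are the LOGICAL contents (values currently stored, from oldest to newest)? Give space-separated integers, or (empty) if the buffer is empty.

Answer: 16 20 17

Derivation:
After op 1 (write(11)): arr=[11 _ _] head=0 tail=1 count=1
After op 2 (read()): arr=[11 _ _] head=1 tail=1 count=0
After op 3 (write(10)): arr=[11 10 _] head=1 tail=2 count=1
After op 4 (write(14)): arr=[11 10 14] head=1 tail=0 count=2
After op 5 (write(13)): arr=[13 10 14] head=1 tail=1 count=3
After op 6 (read()): arr=[13 10 14] head=2 tail=1 count=2
After op 7 (write(16)): arr=[13 16 14] head=2 tail=2 count=3
After op 8 (peek()): arr=[13 16 14] head=2 tail=2 count=3
After op 9 (write(20)): arr=[13 16 20] head=0 tail=0 count=3
After op 10 (read()): arr=[13 16 20] head=1 tail=0 count=2
After op 11 (write(17)): arr=[17 16 20] head=1 tail=1 count=3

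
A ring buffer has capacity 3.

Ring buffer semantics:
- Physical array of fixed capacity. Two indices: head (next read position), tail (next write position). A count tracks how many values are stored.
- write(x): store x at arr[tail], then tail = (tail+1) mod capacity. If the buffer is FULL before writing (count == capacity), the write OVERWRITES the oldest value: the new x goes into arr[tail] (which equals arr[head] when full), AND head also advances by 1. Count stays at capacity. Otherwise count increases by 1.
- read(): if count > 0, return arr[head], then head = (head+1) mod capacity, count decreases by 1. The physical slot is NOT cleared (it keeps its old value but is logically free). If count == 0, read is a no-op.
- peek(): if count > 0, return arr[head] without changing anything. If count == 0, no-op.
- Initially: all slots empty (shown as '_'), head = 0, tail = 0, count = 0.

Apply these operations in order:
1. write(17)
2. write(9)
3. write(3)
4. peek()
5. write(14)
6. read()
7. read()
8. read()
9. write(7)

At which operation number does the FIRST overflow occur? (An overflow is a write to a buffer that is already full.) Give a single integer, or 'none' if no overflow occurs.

Answer: 5

Derivation:
After op 1 (write(17)): arr=[17 _ _] head=0 tail=1 count=1
After op 2 (write(9)): arr=[17 9 _] head=0 tail=2 count=2
After op 3 (write(3)): arr=[17 9 3] head=0 tail=0 count=3
After op 4 (peek()): arr=[17 9 3] head=0 tail=0 count=3
After op 5 (write(14)): arr=[14 9 3] head=1 tail=1 count=3
After op 6 (read()): arr=[14 9 3] head=2 tail=1 count=2
After op 7 (read()): arr=[14 9 3] head=0 tail=1 count=1
After op 8 (read()): arr=[14 9 3] head=1 tail=1 count=0
After op 9 (write(7)): arr=[14 7 3] head=1 tail=2 count=1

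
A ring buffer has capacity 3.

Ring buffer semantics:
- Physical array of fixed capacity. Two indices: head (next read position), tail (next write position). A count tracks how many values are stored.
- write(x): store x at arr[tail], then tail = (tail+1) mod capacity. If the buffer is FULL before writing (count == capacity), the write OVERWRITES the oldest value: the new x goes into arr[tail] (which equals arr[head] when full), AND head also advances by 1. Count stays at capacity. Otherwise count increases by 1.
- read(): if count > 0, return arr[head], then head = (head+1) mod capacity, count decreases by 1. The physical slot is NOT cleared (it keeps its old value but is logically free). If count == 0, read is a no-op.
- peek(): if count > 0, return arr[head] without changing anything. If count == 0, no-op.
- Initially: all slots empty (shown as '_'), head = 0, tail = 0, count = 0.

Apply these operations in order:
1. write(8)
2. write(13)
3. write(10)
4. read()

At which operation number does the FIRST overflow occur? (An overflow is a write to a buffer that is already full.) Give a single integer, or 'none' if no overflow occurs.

Answer: none

Derivation:
After op 1 (write(8)): arr=[8 _ _] head=0 tail=1 count=1
After op 2 (write(13)): arr=[8 13 _] head=0 tail=2 count=2
After op 3 (write(10)): arr=[8 13 10] head=0 tail=0 count=3
After op 4 (read()): arr=[8 13 10] head=1 tail=0 count=2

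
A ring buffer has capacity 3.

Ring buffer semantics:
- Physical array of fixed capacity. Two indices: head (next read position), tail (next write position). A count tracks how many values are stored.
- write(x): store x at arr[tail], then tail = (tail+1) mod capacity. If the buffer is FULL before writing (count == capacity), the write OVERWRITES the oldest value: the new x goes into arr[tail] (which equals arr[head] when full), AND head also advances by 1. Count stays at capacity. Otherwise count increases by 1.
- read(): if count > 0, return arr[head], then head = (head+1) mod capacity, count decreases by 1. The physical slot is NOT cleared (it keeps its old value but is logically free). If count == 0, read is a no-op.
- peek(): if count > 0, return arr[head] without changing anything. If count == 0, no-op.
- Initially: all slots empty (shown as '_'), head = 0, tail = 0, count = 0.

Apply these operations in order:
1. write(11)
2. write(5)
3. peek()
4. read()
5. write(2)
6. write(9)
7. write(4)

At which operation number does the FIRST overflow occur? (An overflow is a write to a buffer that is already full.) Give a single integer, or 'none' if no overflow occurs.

Answer: 7

Derivation:
After op 1 (write(11)): arr=[11 _ _] head=0 tail=1 count=1
After op 2 (write(5)): arr=[11 5 _] head=0 tail=2 count=2
After op 3 (peek()): arr=[11 5 _] head=0 tail=2 count=2
After op 4 (read()): arr=[11 5 _] head=1 tail=2 count=1
After op 5 (write(2)): arr=[11 5 2] head=1 tail=0 count=2
After op 6 (write(9)): arr=[9 5 2] head=1 tail=1 count=3
After op 7 (write(4)): arr=[9 4 2] head=2 tail=2 count=3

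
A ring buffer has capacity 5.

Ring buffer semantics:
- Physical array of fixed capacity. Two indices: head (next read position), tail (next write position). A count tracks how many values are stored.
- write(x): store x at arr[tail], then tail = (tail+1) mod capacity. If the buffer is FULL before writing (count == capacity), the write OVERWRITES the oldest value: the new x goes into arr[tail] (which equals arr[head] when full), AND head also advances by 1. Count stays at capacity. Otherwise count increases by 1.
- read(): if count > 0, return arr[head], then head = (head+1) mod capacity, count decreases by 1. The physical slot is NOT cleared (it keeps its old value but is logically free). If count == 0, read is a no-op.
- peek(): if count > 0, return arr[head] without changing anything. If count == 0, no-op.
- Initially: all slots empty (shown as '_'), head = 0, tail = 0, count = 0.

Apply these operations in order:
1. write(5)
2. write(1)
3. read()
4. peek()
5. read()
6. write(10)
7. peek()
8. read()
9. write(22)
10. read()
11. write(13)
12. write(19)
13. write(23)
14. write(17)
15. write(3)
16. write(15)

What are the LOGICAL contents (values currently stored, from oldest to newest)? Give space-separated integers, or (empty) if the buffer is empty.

After op 1 (write(5)): arr=[5 _ _ _ _] head=0 tail=1 count=1
After op 2 (write(1)): arr=[5 1 _ _ _] head=0 tail=2 count=2
After op 3 (read()): arr=[5 1 _ _ _] head=1 tail=2 count=1
After op 4 (peek()): arr=[5 1 _ _ _] head=1 tail=2 count=1
After op 5 (read()): arr=[5 1 _ _ _] head=2 tail=2 count=0
After op 6 (write(10)): arr=[5 1 10 _ _] head=2 tail=3 count=1
After op 7 (peek()): arr=[5 1 10 _ _] head=2 tail=3 count=1
After op 8 (read()): arr=[5 1 10 _ _] head=3 tail=3 count=0
After op 9 (write(22)): arr=[5 1 10 22 _] head=3 tail=4 count=1
After op 10 (read()): arr=[5 1 10 22 _] head=4 tail=4 count=0
After op 11 (write(13)): arr=[5 1 10 22 13] head=4 tail=0 count=1
After op 12 (write(19)): arr=[19 1 10 22 13] head=4 tail=1 count=2
After op 13 (write(23)): arr=[19 23 10 22 13] head=4 tail=2 count=3
After op 14 (write(17)): arr=[19 23 17 22 13] head=4 tail=3 count=4
After op 15 (write(3)): arr=[19 23 17 3 13] head=4 tail=4 count=5
After op 16 (write(15)): arr=[19 23 17 3 15] head=0 tail=0 count=5

Answer: 19 23 17 3 15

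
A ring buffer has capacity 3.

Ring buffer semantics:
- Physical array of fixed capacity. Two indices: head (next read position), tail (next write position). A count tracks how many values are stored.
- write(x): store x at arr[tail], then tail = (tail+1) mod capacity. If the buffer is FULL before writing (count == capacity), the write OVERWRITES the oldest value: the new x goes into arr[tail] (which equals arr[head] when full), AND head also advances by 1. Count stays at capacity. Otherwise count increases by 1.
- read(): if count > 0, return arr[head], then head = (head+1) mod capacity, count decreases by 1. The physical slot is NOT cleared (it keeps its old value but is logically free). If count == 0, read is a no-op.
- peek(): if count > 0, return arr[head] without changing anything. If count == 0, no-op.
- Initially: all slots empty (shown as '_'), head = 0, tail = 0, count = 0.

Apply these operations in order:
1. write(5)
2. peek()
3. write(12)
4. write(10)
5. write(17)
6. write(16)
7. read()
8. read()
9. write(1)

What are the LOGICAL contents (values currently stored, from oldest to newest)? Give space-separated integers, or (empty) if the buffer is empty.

After op 1 (write(5)): arr=[5 _ _] head=0 tail=1 count=1
After op 2 (peek()): arr=[5 _ _] head=0 tail=1 count=1
After op 3 (write(12)): arr=[5 12 _] head=0 tail=2 count=2
After op 4 (write(10)): arr=[5 12 10] head=0 tail=0 count=3
After op 5 (write(17)): arr=[17 12 10] head=1 tail=1 count=3
After op 6 (write(16)): arr=[17 16 10] head=2 tail=2 count=3
After op 7 (read()): arr=[17 16 10] head=0 tail=2 count=2
After op 8 (read()): arr=[17 16 10] head=1 tail=2 count=1
After op 9 (write(1)): arr=[17 16 1] head=1 tail=0 count=2

Answer: 16 1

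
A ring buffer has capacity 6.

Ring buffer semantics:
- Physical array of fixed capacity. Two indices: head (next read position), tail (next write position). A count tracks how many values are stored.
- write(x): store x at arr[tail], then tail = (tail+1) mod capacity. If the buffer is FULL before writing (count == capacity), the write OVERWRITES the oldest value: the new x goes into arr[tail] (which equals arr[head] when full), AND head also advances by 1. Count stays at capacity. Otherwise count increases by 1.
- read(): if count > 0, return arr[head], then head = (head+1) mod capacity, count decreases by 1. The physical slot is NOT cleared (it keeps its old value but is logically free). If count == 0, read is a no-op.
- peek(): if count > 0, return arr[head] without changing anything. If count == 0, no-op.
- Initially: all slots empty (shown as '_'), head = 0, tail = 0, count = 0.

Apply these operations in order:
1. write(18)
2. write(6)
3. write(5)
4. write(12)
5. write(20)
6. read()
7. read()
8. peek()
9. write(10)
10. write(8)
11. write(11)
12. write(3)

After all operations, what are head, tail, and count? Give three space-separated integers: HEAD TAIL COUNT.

After op 1 (write(18)): arr=[18 _ _ _ _ _] head=0 tail=1 count=1
After op 2 (write(6)): arr=[18 6 _ _ _ _] head=0 tail=2 count=2
After op 3 (write(5)): arr=[18 6 5 _ _ _] head=0 tail=3 count=3
After op 4 (write(12)): arr=[18 6 5 12 _ _] head=0 tail=4 count=4
After op 5 (write(20)): arr=[18 6 5 12 20 _] head=0 tail=5 count=5
After op 6 (read()): arr=[18 6 5 12 20 _] head=1 tail=5 count=4
After op 7 (read()): arr=[18 6 5 12 20 _] head=2 tail=5 count=3
After op 8 (peek()): arr=[18 6 5 12 20 _] head=2 tail=5 count=3
After op 9 (write(10)): arr=[18 6 5 12 20 10] head=2 tail=0 count=4
After op 10 (write(8)): arr=[8 6 5 12 20 10] head=2 tail=1 count=5
After op 11 (write(11)): arr=[8 11 5 12 20 10] head=2 tail=2 count=6
After op 12 (write(3)): arr=[8 11 3 12 20 10] head=3 tail=3 count=6

Answer: 3 3 6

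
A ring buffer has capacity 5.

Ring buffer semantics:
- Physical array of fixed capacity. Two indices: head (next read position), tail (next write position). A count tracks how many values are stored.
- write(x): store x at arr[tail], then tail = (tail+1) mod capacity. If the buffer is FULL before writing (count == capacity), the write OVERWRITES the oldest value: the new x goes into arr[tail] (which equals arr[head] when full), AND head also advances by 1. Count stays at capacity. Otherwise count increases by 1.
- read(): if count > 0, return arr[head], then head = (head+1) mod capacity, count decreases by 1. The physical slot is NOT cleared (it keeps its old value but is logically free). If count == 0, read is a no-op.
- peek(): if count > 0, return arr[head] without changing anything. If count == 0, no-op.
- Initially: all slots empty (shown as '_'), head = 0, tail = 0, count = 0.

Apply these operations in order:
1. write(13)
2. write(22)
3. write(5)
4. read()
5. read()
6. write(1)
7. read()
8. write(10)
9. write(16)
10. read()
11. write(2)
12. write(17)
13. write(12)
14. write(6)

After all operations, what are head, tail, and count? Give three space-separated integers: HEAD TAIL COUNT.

After op 1 (write(13)): arr=[13 _ _ _ _] head=0 tail=1 count=1
After op 2 (write(22)): arr=[13 22 _ _ _] head=0 tail=2 count=2
After op 3 (write(5)): arr=[13 22 5 _ _] head=0 tail=3 count=3
After op 4 (read()): arr=[13 22 5 _ _] head=1 tail=3 count=2
After op 5 (read()): arr=[13 22 5 _ _] head=2 tail=3 count=1
After op 6 (write(1)): arr=[13 22 5 1 _] head=2 tail=4 count=2
After op 7 (read()): arr=[13 22 5 1 _] head=3 tail=4 count=1
After op 8 (write(10)): arr=[13 22 5 1 10] head=3 tail=0 count=2
After op 9 (write(16)): arr=[16 22 5 1 10] head=3 tail=1 count=3
After op 10 (read()): arr=[16 22 5 1 10] head=4 tail=1 count=2
After op 11 (write(2)): arr=[16 2 5 1 10] head=4 tail=2 count=3
After op 12 (write(17)): arr=[16 2 17 1 10] head=4 tail=3 count=4
After op 13 (write(12)): arr=[16 2 17 12 10] head=4 tail=4 count=5
After op 14 (write(6)): arr=[16 2 17 12 6] head=0 tail=0 count=5

Answer: 0 0 5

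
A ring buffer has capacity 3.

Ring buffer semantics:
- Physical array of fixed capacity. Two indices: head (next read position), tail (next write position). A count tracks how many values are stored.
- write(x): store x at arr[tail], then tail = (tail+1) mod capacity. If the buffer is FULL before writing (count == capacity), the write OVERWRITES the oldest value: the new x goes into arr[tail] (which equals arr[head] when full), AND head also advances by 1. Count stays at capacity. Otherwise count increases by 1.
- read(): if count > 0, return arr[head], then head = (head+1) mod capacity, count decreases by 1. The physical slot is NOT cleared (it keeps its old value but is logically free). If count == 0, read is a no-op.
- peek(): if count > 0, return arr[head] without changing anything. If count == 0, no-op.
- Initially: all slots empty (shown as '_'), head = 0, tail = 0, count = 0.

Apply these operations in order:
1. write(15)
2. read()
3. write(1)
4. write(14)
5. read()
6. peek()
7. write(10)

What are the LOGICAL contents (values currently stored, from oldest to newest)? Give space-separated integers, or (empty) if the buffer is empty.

Answer: 14 10

Derivation:
After op 1 (write(15)): arr=[15 _ _] head=0 tail=1 count=1
After op 2 (read()): arr=[15 _ _] head=1 tail=1 count=0
After op 3 (write(1)): arr=[15 1 _] head=1 tail=2 count=1
After op 4 (write(14)): arr=[15 1 14] head=1 tail=0 count=2
After op 5 (read()): arr=[15 1 14] head=2 tail=0 count=1
After op 6 (peek()): arr=[15 1 14] head=2 tail=0 count=1
After op 7 (write(10)): arr=[10 1 14] head=2 tail=1 count=2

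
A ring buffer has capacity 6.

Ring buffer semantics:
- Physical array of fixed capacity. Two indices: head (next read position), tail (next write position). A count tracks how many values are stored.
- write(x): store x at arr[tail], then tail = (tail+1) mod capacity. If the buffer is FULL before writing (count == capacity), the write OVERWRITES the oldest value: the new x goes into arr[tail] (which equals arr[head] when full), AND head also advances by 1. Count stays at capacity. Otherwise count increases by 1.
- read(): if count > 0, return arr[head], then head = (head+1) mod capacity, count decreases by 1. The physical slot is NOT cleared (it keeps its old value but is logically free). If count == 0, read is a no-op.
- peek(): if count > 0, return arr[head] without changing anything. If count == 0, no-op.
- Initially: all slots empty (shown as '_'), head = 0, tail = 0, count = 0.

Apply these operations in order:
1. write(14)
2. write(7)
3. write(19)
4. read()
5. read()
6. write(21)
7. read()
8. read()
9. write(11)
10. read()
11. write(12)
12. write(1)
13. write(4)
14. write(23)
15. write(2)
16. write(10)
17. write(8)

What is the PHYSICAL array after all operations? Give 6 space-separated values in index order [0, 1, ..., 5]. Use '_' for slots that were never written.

Answer: 1 4 23 2 10 8

Derivation:
After op 1 (write(14)): arr=[14 _ _ _ _ _] head=0 tail=1 count=1
After op 2 (write(7)): arr=[14 7 _ _ _ _] head=0 tail=2 count=2
After op 3 (write(19)): arr=[14 7 19 _ _ _] head=0 tail=3 count=3
After op 4 (read()): arr=[14 7 19 _ _ _] head=1 tail=3 count=2
After op 5 (read()): arr=[14 7 19 _ _ _] head=2 tail=3 count=1
After op 6 (write(21)): arr=[14 7 19 21 _ _] head=2 tail=4 count=2
After op 7 (read()): arr=[14 7 19 21 _ _] head=3 tail=4 count=1
After op 8 (read()): arr=[14 7 19 21 _ _] head=4 tail=4 count=0
After op 9 (write(11)): arr=[14 7 19 21 11 _] head=4 tail=5 count=1
After op 10 (read()): arr=[14 7 19 21 11 _] head=5 tail=5 count=0
After op 11 (write(12)): arr=[14 7 19 21 11 12] head=5 tail=0 count=1
After op 12 (write(1)): arr=[1 7 19 21 11 12] head=5 tail=1 count=2
After op 13 (write(4)): arr=[1 4 19 21 11 12] head=5 tail=2 count=3
After op 14 (write(23)): arr=[1 4 23 21 11 12] head=5 tail=3 count=4
After op 15 (write(2)): arr=[1 4 23 2 11 12] head=5 tail=4 count=5
After op 16 (write(10)): arr=[1 4 23 2 10 12] head=5 tail=5 count=6
After op 17 (write(8)): arr=[1 4 23 2 10 8] head=0 tail=0 count=6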